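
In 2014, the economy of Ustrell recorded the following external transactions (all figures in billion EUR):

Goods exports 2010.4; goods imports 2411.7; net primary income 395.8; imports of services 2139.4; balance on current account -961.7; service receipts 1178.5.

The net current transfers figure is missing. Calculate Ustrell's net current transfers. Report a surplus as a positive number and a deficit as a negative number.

4.7

Current account = goods balance + services balance + net primary income + net secondary income
Sum of the known components = -966.4
Net current transfers = CA - (known components) = -961.7 - (-966.4) = 4.7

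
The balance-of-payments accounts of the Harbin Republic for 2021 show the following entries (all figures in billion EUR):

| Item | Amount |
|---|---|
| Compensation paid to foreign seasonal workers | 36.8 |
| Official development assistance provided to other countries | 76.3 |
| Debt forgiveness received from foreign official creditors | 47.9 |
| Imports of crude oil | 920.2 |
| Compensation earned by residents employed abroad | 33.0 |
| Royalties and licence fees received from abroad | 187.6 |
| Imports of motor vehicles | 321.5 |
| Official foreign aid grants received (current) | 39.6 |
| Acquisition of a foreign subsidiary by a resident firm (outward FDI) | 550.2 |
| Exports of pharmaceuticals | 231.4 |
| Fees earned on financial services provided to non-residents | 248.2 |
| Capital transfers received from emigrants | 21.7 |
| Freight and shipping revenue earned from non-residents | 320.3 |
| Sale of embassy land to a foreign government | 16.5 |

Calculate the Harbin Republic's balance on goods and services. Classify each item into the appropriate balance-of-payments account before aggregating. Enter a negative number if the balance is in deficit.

-254.2

Goods: -920.2 - 321.5 + 231.4 = -1010.3
Services: 248.2 + 320.3 + 187.6 = 756.1
Trade balance = -1010.3 + 756.1 = -254.2
(Excluded from the trade balance — primary income: compensation paid to foreign seasonal workers 36.8, compensation earned by residents employed abroad 33.0; secondary income: official development assistance provided to other countries 76.3, official foreign aid grants received (current) 39.6; capital account: debt forgiveness received from foreign official creditors 47.9, capital transfers received from emigrants 21.7, sale of embassy land to a foreign government 16.5; financial account: acquisition of a foreign subsidiary by a resident firm (outward FDI) 550.2.)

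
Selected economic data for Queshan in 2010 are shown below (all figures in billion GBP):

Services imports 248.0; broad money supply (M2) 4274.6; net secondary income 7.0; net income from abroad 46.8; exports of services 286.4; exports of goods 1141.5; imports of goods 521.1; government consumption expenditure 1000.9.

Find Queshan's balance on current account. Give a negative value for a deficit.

Goods balance = 1141.5 - 521.1 = 620.4
Services balance = 286.4 - 248.0 = 38.4
Trade balance (goods + services) = 620.4 + 38.4 = 658.8
Net primary income = 46.8
Net secondary income = 7.0
Current account = 658.8 + 46.8 + 7.0 = 712.6

712.6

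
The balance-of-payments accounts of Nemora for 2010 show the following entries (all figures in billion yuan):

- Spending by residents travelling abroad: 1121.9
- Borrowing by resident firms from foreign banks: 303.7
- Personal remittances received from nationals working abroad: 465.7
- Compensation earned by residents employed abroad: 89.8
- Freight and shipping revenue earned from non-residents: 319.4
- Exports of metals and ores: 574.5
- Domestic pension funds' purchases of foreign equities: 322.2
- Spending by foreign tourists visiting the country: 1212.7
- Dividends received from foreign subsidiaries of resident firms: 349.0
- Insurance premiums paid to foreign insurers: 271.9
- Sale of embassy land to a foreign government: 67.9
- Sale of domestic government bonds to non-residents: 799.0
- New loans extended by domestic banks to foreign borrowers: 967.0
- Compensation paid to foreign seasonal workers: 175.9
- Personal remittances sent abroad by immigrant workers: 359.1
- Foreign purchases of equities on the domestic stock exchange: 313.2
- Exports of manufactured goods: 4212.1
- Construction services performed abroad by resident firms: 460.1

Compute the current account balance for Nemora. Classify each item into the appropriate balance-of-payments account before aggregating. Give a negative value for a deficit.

Goods: 4212.1 + 574.5 = 4786.6
Services: -1121.9 + 319.4 + 1212.7 + 460.1 - 271.9 = 598.4
Primary income: 89.8 + 349.0 - 175.9 = 262.9
Secondary income: 465.7 - 359.1 = 106.6
Current account = 4786.6 + 598.4 + 262.9 + 106.6 = 5754.5
(Excluded from the current account — financial account: borrowing by resident firms from foreign banks 303.7, domestic pension funds' purchases of foreign equities 322.2, sale of domestic government bonds to non-residents 799.0, new loans extended by domestic banks to foreign borrowers 967.0, foreign purchases of equities on the domestic stock exchange 313.2; capital account: sale of embassy land to a foreign government 67.9.)

5754.5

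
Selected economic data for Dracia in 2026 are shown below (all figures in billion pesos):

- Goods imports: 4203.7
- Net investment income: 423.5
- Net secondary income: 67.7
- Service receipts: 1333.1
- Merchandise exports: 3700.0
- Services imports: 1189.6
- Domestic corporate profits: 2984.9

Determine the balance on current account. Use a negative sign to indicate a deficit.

131.0

Goods balance = 3700.0 - 4203.7 = -503.7
Services balance = 1333.1 - 1189.6 = 143.5
Trade balance (goods + services) = -503.7 + 143.5 = -360.2
Net primary income = 423.5
Net secondary income = 67.7
Current account = -360.2 + 423.5 + 67.7 = 131.0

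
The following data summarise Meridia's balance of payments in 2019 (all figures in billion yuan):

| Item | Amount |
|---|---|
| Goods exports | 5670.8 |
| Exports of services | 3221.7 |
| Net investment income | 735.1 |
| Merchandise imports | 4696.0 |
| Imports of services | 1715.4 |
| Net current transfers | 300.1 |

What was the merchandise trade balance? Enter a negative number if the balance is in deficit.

Goods balance = 5670.8 - 4696.0 = 974.8

974.8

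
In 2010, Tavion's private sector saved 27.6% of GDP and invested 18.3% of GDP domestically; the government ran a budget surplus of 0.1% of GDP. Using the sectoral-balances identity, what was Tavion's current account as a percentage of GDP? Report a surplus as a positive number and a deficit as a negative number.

9.4

By the sectoral-balances identity, CA = (S_private - I) + (T - G).
Private balance = 27.6 - 18.3 = 9.3
Government balance (T - G) = 0.1
CA = 9.3 + 0.1 = 9.4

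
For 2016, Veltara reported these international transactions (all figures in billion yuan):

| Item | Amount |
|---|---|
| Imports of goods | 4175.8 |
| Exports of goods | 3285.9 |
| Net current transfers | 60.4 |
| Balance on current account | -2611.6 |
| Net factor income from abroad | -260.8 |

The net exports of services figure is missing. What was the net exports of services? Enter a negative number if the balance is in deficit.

Current account = goods balance + services balance + net primary income + net secondary income
Sum of the known components = -1090.3
Net exports of services = CA - (known components) = -2611.6 - (-1090.3) = -1521.3

-1521.3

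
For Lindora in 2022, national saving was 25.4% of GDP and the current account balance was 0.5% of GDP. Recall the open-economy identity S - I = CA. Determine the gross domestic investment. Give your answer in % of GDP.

S - I = CA (net lending to the rest of the world).
I = S - CA = 25.4 - 0.5 = 24.9

24.9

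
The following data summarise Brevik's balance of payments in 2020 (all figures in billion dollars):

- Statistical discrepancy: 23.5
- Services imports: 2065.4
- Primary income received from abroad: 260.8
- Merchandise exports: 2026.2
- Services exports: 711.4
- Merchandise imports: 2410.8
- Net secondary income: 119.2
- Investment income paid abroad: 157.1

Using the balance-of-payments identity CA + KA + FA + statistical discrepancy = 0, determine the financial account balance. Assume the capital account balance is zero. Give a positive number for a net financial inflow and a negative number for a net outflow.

1492.2

Goods balance = 2026.2 - 2410.8 = -384.6
Services balance = 711.4 - 2065.4 = -1354.0
Trade balance (goods + services) = -384.6 + (-1354.0) = -1738.6
Net primary income = 260.8 - 157.1 = 103.7
Net secondary income = 119.2
Current account = -1738.6 + 103.7 + 119.2 = -1515.7
Financial account = -(-1515.7 + 23.5) = 1492.2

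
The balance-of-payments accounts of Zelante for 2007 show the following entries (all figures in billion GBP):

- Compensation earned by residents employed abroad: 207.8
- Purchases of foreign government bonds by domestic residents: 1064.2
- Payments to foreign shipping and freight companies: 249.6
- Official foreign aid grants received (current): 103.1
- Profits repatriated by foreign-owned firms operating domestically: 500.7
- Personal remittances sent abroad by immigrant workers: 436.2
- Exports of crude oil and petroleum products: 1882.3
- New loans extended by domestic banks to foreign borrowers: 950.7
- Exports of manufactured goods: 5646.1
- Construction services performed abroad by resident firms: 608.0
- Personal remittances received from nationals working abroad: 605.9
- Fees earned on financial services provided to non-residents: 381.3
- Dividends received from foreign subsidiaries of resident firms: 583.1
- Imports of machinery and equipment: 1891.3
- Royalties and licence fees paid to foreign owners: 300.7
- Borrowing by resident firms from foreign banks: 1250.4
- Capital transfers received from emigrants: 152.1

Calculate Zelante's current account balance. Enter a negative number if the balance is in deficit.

6639.1

Goods: -1891.3 + 5646.1 + 1882.3 = 5637.1
Services: 381.3 + 608.0 - 300.7 - 249.6 = 439.0
Primary income: 207.8 + 583.1 - 500.7 = 290.2
Secondary income: -436.2 + 103.1 + 605.9 = 272.8
Current account = 5637.1 + 439.0 + 290.2 + 272.8 = 6639.1
(Excluded from the current account — financial account: purchases of foreign government bonds by domestic residents 1064.2, new loans extended by domestic banks to foreign borrowers 950.7, borrowing by resident firms from foreign banks 1250.4; capital account: capital transfers received from emigrants 152.1.)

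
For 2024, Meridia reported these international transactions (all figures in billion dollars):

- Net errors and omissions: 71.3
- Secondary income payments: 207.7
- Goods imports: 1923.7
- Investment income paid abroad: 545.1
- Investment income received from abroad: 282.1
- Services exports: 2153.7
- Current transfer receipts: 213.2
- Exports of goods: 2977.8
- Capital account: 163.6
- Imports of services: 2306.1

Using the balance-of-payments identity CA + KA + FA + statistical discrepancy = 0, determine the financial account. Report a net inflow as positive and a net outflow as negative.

Goods balance = 2977.8 - 1923.7 = 1054.1
Services balance = 2153.7 - 2306.1 = -152.4
Trade balance (goods + services) = 1054.1 + (-152.4) = 901.7
Net primary income = 282.1 - 545.1 = -263.0
Net secondary income = 213.2 - 207.7 = 5.5
Current account = 901.7 + (-263.0) + 5.5 = 644.2
Financial account = -(644.2 + 163.6 + 71.3) = -879.1

-879.1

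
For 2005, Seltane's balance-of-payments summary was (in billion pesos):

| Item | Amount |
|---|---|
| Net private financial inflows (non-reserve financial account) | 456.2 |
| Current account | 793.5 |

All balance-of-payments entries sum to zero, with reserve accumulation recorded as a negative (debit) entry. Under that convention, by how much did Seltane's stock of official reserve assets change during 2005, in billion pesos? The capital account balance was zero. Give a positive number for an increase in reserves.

1249.7

Official reserve transactions balance = -(793.5 + 456.2) = -1249.7
An accumulation of reserves is recorded as a debit (negative entry), so the change in the stock of reserves is the negative of that balance.
Change in official reserves = -(-1249.7) = 1249.7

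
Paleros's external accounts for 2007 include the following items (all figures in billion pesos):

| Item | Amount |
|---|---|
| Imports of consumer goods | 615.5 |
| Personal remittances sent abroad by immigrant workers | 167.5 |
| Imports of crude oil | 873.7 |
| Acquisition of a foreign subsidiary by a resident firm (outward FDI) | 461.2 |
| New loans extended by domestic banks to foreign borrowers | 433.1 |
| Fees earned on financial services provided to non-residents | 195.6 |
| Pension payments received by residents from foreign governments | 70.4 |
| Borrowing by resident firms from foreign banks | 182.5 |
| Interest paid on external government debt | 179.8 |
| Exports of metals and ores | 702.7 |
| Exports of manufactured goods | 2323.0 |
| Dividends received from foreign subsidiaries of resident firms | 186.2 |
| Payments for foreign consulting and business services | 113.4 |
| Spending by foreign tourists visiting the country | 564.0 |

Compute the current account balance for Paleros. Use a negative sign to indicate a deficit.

2092.0

Goods: -873.7 + 2323.0 - 615.5 + 702.7 = 1536.5
Services: 564.0 - 113.4 + 195.6 = 646.2
Primary income: -179.8 + 186.2 = 6.4
Secondary income: 70.4 - 167.5 = -97.1
Current account = 1536.5 + 646.2 + 6.4 + (-97.1) = 2092.0
(Excluded from the current account — financial account: acquisition of a foreign subsidiary by a resident firm (outward FDI) 461.2, new loans extended by domestic banks to foreign borrowers 433.1, borrowing by resident firms from foreign banks 182.5.)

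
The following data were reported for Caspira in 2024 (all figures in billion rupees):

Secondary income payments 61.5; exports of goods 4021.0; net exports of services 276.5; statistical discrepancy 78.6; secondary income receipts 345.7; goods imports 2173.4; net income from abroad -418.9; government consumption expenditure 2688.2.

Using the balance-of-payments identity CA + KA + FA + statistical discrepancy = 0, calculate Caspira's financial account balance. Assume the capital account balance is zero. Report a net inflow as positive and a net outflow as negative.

Goods balance = 4021.0 - 2173.4 = 1847.6
Services balance = 276.5
Trade balance (goods + services) = 1847.6 + 276.5 = 2124.1
Net primary income = -418.9
Net secondary income = 345.7 - 61.5 = 284.2
Current account = 2124.1 + (-418.9) + 284.2 = 1989.4
Financial account = -(1989.4 + 78.6) = -2068.0

-2068.0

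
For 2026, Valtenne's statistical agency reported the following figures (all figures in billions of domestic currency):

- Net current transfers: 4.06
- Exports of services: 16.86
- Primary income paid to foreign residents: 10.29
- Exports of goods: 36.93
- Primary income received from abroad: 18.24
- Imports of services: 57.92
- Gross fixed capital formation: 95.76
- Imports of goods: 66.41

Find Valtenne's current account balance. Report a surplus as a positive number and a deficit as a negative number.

Goods balance = 36.93 - 66.41 = -29.48
Services balance = 16.86 - 57.92 = -41.06
Trade balance (goods + services) = -29.48 + (-41.06) = -70.54
Net primary income = 18.24 - 10.29 = 7.95
Net secondary income = 4.06
Current account = -70.54 + 7.95 + 4.06 = -58.53

-58.53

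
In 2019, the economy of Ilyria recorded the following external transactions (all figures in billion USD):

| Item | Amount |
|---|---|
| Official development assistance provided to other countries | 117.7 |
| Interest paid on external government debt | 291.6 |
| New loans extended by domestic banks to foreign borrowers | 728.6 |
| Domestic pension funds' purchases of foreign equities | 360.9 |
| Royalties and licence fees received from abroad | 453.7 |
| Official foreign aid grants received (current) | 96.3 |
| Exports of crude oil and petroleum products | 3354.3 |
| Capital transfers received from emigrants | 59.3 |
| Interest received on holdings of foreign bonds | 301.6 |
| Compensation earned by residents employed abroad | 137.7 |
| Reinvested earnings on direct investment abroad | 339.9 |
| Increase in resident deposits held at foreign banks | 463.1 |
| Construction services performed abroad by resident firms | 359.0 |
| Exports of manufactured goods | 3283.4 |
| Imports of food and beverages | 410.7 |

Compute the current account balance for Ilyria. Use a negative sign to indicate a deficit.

Goods: 3283.4 - 410.7 + 3354.3 = 6227.0
Services: 359.0 + 453.7 = 812.7
Primary income: -291.6 + 339.9 + 137.7 + 301.6 = 487.6
Secondary income: -117.7 + 96.3 = -21.4
Current account = 6227.0 + 812.7 + 487.6 + (-21.4) = 7505.9
(Excluded from the current account — financial account: new loans extended by domestic banks to foreign borrowers 728.6, domestic pension funds' purchases of foreign equities 360.9, increase in resident deposits held at foreign banks 463.1; capital account: capital transfers received from emigrants 59.3.)

7505.9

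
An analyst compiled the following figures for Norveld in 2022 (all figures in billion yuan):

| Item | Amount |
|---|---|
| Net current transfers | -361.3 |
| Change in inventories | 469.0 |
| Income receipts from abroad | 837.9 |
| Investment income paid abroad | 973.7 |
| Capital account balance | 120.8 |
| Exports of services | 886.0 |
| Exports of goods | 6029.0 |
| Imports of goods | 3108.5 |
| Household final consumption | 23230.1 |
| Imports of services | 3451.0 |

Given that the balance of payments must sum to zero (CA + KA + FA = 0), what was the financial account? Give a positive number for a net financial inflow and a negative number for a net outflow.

20.8

Goods balance = 6029.0 - 3108.5 = 2920.5
Services balance = 886.0 - 3451.0 = -2565.0
Trade balance (goods + services) = 2920.5 + (-2565.0) = 355.5
Net primary income = 837.9 - 973.7 = -135.8
Net secondary income = -361.3
Current account = 355.5 + (-135.8) + (-361.3) = -141.6
Financial account = -(-141.6 + 120.8) = 20.8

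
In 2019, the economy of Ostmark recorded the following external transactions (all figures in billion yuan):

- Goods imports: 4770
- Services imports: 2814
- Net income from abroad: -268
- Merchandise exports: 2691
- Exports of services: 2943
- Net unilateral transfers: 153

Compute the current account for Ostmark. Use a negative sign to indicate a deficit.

Goods balance = 2691 - 4770 = -2079
Services balance = 2943 - 2814 = 129
Trade balance (goods + services) = -2079 + 129 = -1950
Net primary income = -268
Net secondary income = 153
Current account = -1950 + (-268) + 153 = -2065

-2065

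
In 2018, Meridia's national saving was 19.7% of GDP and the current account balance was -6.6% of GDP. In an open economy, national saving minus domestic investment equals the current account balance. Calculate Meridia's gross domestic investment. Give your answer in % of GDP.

26.3

I = S - CA = 19.7 - (-6.6) = 26.3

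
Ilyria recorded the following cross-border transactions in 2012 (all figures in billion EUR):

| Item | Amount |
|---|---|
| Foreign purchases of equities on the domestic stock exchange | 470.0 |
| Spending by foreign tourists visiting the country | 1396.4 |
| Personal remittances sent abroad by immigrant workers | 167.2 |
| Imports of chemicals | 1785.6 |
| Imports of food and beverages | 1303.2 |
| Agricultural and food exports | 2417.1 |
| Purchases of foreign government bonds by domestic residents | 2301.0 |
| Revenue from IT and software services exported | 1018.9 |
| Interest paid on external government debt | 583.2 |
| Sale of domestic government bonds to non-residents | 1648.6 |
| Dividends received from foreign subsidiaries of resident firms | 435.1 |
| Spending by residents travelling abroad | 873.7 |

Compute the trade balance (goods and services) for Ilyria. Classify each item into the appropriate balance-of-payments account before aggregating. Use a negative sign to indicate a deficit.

Goods: -1303.2 + 2417.1 - 1785.6 = -671.7
Services: 1018.9 - 873.7 + 1396.4 = 1541.6
Trade balance = -671.7 + 1541.6 = 869.9
(Excluded from the trade balance — financial account: foreign purchases of equities on the domestic stock exchange 470.0, purchases of foreign government bonds by domestic residents 2301.0, sale of domestic government bonds to non-residents 1648.6; secondary income: personal remittances sent abroad by immigrant workers 167.2; primary income: interest paid on external government debt 583.2, dividends received from foreign subsidiaries of resident firms 435.1.)

869.9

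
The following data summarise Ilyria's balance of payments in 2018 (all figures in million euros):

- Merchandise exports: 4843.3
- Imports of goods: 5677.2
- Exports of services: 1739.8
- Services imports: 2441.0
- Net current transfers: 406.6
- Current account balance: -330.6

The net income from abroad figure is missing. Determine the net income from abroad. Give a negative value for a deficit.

797.9

Current account = goods balance + services balance + net primary income + net secondary income
Sum of the known components = -1128.5
Net income from abroad = CA - (known components) = -330.6 - (-1128.5) = 797.9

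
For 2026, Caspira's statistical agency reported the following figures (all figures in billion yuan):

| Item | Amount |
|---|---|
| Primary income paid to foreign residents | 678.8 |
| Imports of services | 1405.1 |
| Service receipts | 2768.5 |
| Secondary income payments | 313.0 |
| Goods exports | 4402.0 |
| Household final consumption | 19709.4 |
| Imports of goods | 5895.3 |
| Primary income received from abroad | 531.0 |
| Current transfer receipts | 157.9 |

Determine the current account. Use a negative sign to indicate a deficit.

Goods balance = 4402.0 - 5895.3 = -1493.3
Services balance = 2768.5 - 1405.1 = 1363.4
Trade balance (goods + services) = -1493.3 + 1363.4 = -129.9
Net primary income = 531.0 - 678.8 = -147.8
Net secondary income = 157.9 - 313.0 = -155.1
Current account = -129.9 + (-147.8) + (-155.1) = -432.8

-432.8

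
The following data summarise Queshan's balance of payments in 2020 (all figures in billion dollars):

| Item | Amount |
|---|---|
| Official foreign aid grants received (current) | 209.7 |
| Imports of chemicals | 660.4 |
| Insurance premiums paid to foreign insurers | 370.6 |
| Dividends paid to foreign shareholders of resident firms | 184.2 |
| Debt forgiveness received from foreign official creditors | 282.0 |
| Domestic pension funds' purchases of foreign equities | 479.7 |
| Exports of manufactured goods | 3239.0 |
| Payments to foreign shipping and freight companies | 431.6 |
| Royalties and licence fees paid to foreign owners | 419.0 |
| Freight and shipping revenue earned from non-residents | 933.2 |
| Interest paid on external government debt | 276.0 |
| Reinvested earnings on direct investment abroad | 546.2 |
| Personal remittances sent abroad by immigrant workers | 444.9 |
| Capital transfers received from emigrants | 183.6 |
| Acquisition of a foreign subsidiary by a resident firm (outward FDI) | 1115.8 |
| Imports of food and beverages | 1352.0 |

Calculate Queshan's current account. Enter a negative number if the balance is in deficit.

789.4

Goods: -660.4 + 3239.0 - 1352.0 = 1226.6
Services: 933.2 - 431.6 - 419.0 - 370.6 = -288.0
Primary income: 546.2 - 184.2 - 276.0 = 86.0
Secondary income: 209.7 - 444.9 = -235.2
Current account = 1226.6 + (-288.0) + 86.0 + (-235.2) = 789.4
(Excluded from the current account — capital account: debt forgiveness received from foreign official creditors 282.0, capital transfers received from emigrants 183.6; financial account: domestic pension funds' purchases of foreign equities 479.7, acquisition of a foreign subsidiary by a resident firm (outward FDI) 1115.8.)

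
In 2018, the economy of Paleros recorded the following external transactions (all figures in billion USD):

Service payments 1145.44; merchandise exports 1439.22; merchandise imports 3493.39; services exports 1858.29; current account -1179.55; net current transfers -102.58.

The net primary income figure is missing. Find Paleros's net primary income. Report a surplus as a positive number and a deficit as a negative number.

264.35

Current account = goods balance + services balance + net primary income + net secondary income
Sum of the known components = -1443.90
Net primary income = CA - (known components) = -1179.55 - (-1443.90) = 264.35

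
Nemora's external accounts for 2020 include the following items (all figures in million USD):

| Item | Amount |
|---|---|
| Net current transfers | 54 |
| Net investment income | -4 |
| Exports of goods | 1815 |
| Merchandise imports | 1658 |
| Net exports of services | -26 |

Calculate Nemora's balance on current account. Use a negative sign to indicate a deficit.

Goods balance = 1815 - 1658 = 157
Services balance = -26
Trade balance (goods + services) = 157 + (-26) = 131
Net primary income = -4
Net secondary income = 54
Current account = 131 + (-4) + 54 = 181

181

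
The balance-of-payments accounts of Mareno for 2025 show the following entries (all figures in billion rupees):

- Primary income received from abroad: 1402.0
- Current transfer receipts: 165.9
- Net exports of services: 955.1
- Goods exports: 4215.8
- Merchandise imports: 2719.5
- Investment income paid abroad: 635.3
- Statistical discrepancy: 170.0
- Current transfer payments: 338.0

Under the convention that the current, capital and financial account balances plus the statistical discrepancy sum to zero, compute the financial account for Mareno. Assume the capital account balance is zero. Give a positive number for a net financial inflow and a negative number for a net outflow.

-3216.0

Goods balance = 4215.8 - 2719.5 = 1496.3
Services balance = 955.1
Trade balance (goods + services) = 1496.3 + 955.1 = 2451.4
Net primary income = 1402.0 - 635.3 = 766.7
Net secondary income = 165.9 - 338.0 = -172.1
Current account = 2451.4 + 766.7 + (-172.1) = 3046.0
Financial account = -(3046.0 + 170.0) = -3216.0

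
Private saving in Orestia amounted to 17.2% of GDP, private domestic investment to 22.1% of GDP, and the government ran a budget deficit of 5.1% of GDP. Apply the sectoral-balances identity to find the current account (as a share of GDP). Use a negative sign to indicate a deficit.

By the sectoral-balances identity, CA = (S_private - I) + (T - G).
Private balance = 17.2 - 22.1 = -4.9
Government balance (T - G) = -5.1
CA = -4.9 + (-5.1) = -10.0

-10.0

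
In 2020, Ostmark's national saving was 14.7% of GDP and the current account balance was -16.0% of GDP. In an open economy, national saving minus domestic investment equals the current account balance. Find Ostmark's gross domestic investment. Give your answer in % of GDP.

30.7

I = S - CA = 14.7 - (-16.0) = 30.7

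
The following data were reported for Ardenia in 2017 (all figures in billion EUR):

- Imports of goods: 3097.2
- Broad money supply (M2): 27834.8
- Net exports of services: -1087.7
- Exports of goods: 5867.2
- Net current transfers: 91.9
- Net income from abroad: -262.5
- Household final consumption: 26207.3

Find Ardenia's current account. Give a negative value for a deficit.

1511.7

Goods balance = 5867.2 - 3097.2 = 2770.0
Services balance = -1087.7
Trade balance (goods + services) = 2770.0 + (-1087.7) = 1682.3
Net primary income = -262.5
Net secondary income = 91.9
Current account = 1682.3 + (-262.5) + 91.9 = 1511.7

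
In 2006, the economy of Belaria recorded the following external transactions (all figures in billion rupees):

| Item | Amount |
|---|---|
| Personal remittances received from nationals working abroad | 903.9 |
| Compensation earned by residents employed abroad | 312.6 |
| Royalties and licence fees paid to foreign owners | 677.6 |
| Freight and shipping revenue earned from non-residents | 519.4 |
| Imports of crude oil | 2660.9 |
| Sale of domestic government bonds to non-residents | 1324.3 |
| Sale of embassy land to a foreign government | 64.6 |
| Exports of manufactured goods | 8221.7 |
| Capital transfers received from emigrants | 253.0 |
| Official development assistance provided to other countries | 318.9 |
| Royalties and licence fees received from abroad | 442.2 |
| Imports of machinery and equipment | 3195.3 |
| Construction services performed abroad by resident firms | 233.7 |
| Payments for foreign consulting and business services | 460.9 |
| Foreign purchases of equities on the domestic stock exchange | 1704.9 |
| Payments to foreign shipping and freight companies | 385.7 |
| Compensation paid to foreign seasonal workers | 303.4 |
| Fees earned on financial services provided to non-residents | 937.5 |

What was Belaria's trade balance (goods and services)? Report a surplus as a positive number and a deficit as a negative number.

Goods: -2660.9 - 3195.3 + 8221.7 = 2365.5
Services: 442.2 + 519.4 + 233.7 - 385.7 - 677.6 + 937.5 - 460.9 = 608.6
Trade balance = 2365.5 + 608.6 = 2974.1
(Excluded from the trade balance — secondary income: personal remittances received from nationals working abroad 903.9, official development assistance provided to other countries 318.9; primary income: compensation earned by residents employed abroad 312.6, compensation paid to foreign seasonal workers 303.4; financial account: sale of domestic government bonds to non-residents 1324.3, foreign purchases of equities on the domestic stock exchange 1704.9; capital account: sale of embassy land to a foreign government 64.6, capital transfers received from emigrants 253.0.)

2974.1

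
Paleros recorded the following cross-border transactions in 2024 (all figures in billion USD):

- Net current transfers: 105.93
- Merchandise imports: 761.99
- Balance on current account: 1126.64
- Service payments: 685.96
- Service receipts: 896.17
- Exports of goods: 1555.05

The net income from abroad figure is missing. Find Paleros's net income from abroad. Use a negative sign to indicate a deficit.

17.44

Current account = goods balance + services balance + net primary income + net secondary income
Sum of the known components = 1109.20
Net income from abroad = CA - (known components) = 1126.64 - 1109.20 = 17.44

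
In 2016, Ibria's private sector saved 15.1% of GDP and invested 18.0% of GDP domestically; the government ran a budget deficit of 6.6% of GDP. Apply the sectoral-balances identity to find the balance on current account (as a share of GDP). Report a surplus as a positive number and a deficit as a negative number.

-9.5

By the sectoral-balances identity, CA = (S_private - I) + (T - G).
Private balance = 15.1 - 18.0 = -2.9
Government balance (T - G) = -6.6
CA = -2.9 + (-6.6) = -9.5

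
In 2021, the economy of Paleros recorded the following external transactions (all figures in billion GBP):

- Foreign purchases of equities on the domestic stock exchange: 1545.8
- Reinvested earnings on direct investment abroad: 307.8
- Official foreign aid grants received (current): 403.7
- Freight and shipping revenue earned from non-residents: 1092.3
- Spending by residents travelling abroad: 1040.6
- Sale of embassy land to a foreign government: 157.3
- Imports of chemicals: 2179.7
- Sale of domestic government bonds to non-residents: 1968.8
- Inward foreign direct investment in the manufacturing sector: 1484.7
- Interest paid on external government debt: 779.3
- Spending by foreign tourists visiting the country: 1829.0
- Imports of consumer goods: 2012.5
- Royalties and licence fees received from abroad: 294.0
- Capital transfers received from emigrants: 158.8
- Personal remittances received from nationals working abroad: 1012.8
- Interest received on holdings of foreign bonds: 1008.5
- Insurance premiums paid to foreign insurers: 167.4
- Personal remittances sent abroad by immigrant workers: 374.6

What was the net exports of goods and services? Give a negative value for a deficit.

-2184.9

Goods: -2179.7 - 2012.5 = -4192.2
Services: 1829.0 - 1040.6 + 294.0 - 167.4 + 1092.3 = 2007.3
Trade balance = -4192.2 + 2007.3 = -2184.9
(Excluded from the trade balance — financial account: foreign purchases of equities on the domestic stock exchange 1545.8, sale of domestic government bonds to non-residents 1968.8, inward foreign direct investment in the manufacturing sector 1484.7; primary income: reinvested earnings on direct investment abroad 307.8, interest paid on external government debt 779.3, interest received on holdings of foreign bonds 1008.5; secondary income: official foreign aid grants received (current) 403.7, personal remittances received from nationals working abroad 1012.8, personal remittances sent abroad by immigrant workers 374.6; capital account: sale of embassy land to a foreign government 157.3, capital transfers received from emigrants 158.8.)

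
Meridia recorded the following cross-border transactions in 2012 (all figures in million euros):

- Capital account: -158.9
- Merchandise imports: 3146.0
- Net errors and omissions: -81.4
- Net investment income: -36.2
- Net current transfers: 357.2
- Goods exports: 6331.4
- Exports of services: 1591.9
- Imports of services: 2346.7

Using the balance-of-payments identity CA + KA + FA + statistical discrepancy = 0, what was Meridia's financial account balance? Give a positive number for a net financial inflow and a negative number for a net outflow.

-2511.3

Goods balance = 6331.4 - 3146.0 = 3185.4
Services balance = 1591.9 - 2346.7 = -754.8
Trade balance (goods + services) = 3185.4 + (-754.8) = 2430.6
Net primary income = -36.2
Net secondary income = 357.2
Current account = 2430.6 + (-36.2) + 357.2 = 2751.6
Financial account = -(2751.6 + (-158.9) + (-81.4)) = -2511.3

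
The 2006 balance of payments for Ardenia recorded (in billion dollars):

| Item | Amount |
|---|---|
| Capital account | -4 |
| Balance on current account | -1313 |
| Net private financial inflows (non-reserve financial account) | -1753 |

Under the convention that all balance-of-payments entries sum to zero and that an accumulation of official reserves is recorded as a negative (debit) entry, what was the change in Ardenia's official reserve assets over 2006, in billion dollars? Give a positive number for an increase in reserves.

Official reserve transactions balance = -((-1313) + (-4) + (-1753)) = 3070
An accumulation of reserves is recorded as a debit (negative entry), so the change in the stock of reserves is the negative of that balance.
Change in official reserves = -(3070) = -3070

-3070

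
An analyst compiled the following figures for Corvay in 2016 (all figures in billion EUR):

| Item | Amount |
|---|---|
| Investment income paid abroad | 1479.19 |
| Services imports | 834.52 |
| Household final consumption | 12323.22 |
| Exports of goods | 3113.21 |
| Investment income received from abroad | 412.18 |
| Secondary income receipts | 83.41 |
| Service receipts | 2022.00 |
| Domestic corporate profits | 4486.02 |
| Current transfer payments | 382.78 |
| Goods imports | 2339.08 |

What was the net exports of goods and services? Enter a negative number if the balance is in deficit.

1961.61

Goods balance = 3113.21 - 2339.08 = 774.13
Services balance = 2022.00 - 834.52 = 1187.48
Trade balance (goods + services) = 774.13 + 1187.48 = 1961.61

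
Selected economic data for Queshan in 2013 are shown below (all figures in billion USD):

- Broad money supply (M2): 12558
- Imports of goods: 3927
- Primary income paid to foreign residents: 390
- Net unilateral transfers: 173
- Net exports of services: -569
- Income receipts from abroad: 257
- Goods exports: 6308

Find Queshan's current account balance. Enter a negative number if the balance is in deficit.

Goods balance = 6308 - 3927 = 2381
Services balance = -569
Trade balance (goods + services) = 2381 + (-569) = 1812
Net primary income = 257 - 390 = -133
Net secondary income = 173
Current account = 1812 + (-133) + 173 = 1852

1852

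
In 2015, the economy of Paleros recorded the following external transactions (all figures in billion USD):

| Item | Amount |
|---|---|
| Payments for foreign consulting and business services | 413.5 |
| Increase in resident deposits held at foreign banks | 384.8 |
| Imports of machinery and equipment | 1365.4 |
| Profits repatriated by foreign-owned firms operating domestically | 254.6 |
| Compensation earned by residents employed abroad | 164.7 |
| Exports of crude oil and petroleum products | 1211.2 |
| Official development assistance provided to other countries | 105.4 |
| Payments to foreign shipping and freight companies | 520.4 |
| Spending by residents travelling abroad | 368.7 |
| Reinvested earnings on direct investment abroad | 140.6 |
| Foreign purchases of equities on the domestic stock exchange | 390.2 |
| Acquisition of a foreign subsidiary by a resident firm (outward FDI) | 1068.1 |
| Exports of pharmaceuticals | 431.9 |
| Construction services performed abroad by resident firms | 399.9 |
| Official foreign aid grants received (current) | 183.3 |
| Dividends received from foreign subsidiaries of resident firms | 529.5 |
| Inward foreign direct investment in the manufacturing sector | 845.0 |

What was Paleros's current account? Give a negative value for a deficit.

33.1

Goods: 1211.2 + 431.9 - 1365.4 = 277.7
Services: -368.7 - 520.4 + 399.9 - 413.5 = -902.7
Primary income: 164.7 + 529.5 + 140.6 - 254.6 = 580.2
Secondary income: 183.3 - 105.4 = 77.9
Current account = 277.7 + (-902.7) + 580.2 + 77.9 = 33.1
(Excluded from the current account — financial account: increase in resident deposits held at foreign banks 384.8, foreign purchases of equities on the domestic stock exchange 390.2, acquisition of a foreign subsidiary by a resident firm (outward FDI) 1068.1, inward foreign direct investment in the manufacturing sector 845.0.)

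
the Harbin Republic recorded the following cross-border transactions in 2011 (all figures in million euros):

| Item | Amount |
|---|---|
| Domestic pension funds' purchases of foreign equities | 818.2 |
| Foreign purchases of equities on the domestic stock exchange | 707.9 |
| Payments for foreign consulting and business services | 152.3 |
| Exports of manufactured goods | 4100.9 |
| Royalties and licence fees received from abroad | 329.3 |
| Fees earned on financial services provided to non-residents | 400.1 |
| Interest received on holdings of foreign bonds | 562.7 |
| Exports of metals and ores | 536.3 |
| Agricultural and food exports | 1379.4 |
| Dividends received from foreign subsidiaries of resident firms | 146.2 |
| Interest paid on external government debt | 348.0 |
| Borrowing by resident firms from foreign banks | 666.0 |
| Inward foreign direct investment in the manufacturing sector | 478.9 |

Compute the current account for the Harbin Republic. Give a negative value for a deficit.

6954.6

Goods: 1379.4 + 4100.9 + 536.3 = 6016.6
Services: 400.1 + 329.3 - 152.3 = 577.1
Primary income: 562.7 - 348.0 + 146.2 = 360.9
Current account = 6016.6 + 577.1 + 360.9 = 6954.6
(Excluded from the current account — financial account: domestic pension funds' purchases of foreign equities 818.2, foreign purchases of equities on the domestic stock exchange 707.9, borrowing by resident firms from foreign banks 666.0, inward foreign direct investment in the manufacturing sector 478.9.)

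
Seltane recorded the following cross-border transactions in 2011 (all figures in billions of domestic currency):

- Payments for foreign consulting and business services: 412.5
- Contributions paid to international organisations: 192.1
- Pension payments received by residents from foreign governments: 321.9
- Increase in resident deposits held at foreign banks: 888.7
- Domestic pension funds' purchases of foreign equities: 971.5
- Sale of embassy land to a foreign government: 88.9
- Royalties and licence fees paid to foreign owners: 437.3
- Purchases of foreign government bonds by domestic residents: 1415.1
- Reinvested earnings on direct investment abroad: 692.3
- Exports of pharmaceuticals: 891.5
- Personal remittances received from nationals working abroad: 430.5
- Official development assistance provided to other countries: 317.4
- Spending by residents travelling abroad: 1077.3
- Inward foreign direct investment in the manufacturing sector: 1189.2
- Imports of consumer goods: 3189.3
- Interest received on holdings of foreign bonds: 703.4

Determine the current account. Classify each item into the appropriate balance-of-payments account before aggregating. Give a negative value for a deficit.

-2586.3

Goods: 891.5 - 3189.3 = -2297.8
Services: -437.3 - 1077.3 - 412.5 = -1927.1
Primary income: 692.3 + 703.4 = 1395.7
Secondary income: -192.1 + 321.9 - 317.4 + 430.5 = 242.9
Current account = (-2297.8) + (-1927.1) + 1395.7 + 242.9 = -2586.3
(Excluded from the current account — financial account: increase in resident deposits held at foreign banks 888.7, domestic pension funds' purchases of foreign equities 971.5, purchases of foreign government bonds by domestic residents 1415.1, inward foreign direct investment in the manufacturing sector 1189.2; capital account: sale of embassy land to a foreign government 88.9.)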